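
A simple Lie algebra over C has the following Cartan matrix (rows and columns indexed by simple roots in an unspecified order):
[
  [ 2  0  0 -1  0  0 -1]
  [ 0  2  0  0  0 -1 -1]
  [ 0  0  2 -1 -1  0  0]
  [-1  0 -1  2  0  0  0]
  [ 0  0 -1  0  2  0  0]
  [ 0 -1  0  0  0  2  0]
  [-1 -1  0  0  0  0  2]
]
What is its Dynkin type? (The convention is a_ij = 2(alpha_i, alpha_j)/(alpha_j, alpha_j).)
The matrix has rank 7 with 2's on the diagonal. Reading the off-diagonal entries as Dynkin edges (a single edge where a_ij = a_ji = -1; a double or triple edge where a_ij * a_ji = 2 or 3), the diagram is a chain of 7 nodes with single edges (A_7). One simple-root ordering that puts it in standard form is (alpha_5, alpha_3, alpha_4, alpha_1, alpha_7, alpha_2, alpha_6). So the algebra is type A_7, i.e. sl(8).

A_7 (sl(8))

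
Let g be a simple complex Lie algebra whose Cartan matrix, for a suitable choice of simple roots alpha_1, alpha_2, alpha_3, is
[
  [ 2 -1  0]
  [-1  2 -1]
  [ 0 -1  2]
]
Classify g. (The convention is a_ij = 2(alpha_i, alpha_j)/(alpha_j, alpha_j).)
The matrix has rank 3 with 2's on the diagonal. Reading the off-diagonal entries as Dynkin edges (a single edge where a_ij = a_ji = -1; a double or triple edge where a_ij * a_ji = 2 or 3), the diagram is a chain of 3 nodes with single edges (A_3). One simple-root ordering that puts it in standard form is (alpha_3, alpha_2, alpha_1). So the algebra is type A_3, i.e. sl(4).

A3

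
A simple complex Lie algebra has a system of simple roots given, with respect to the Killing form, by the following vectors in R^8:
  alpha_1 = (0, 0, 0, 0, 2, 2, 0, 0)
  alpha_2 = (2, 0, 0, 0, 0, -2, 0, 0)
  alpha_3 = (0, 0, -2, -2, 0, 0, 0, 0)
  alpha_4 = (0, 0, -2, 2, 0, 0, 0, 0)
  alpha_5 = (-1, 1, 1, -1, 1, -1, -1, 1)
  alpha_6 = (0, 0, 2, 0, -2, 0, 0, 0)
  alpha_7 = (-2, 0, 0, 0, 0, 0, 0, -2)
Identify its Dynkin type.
E7

Compute the Cartan integers a_ij = 2(alpha_i, alpha_j)/(alpha_j, alpha_j); the resulting 7x7 Cartan matrix is
[[2, -1, 0, 0, 0, -1, 0], [-1, 2, 0, 0, 0, 0, -1], [0, 0, 2, 0, 0, -1, 0], [0, 0, 0, 2, -1, -1, 0], [0, 0, 0, -1, 2, 0, 0], [-1, 0, -1, -1, 0, 2, 0], [0, -1, 0, 0, 0, 0, 2]].
All simple roots have the same length, so the diagram is simply laced. The associated Dynkin diagram is a chain of 6 nodes with one extra node attached to the third node from one end (E_7), so the type is E_7.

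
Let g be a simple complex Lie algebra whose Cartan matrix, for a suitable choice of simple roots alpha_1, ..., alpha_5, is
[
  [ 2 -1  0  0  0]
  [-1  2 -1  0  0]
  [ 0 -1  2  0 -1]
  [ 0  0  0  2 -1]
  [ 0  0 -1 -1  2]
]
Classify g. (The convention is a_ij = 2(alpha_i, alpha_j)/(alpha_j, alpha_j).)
The matrix has rank 5 with 2's on the diagonal. Reading the off-diagonal entries as Dynkin edges (a single edge where a_ij = a_ji = -1; a double or triple edge where a_ij * a_ji = 2 or 3), the diagram is a chain of 5 nodes with single edges (A_5). One simple-root ordering that puts it in standard form is (alpha_4, alpha_5, alpha_3, alpha_2, alpha_1). So the algebra is type A_5, i.e. sl(6).

type A_5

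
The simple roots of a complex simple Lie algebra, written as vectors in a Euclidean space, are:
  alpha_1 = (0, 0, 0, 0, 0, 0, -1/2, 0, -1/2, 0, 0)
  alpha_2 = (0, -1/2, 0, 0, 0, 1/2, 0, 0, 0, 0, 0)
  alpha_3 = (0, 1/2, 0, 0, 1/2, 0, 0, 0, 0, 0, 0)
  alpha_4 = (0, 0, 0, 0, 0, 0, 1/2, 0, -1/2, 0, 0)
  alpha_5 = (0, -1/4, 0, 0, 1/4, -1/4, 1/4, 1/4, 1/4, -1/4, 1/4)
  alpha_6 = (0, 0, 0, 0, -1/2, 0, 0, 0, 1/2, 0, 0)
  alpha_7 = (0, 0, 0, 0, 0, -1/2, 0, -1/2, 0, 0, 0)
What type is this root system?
E7

Compute the Cartan integers a_ij = 2(alpha_i, alpha_j)/(alpha_j, alpha_j); the resulting 7x7 Cartan matrix is
[[2, 0, 0, 0, -1, -1, 0], [0, 2, -1, 0, 0, 0, -1], [0, -1, 2, 0, 0, -1, 0], [0, 0, 0, 2, 0, -1, 0], [-1, 0, 0, 0, 2, 0, 0], [-1, 0, -1, -1, 0, 2, 0], [0, -1, 0, 0, 0, 0, 2]].
All simple roots have the same length, so the diagram is simply laced. The associated Dynkin diagram is a chain of 6 nodes with one extra node attached to the third node from one end (E_7), so the type is E_7.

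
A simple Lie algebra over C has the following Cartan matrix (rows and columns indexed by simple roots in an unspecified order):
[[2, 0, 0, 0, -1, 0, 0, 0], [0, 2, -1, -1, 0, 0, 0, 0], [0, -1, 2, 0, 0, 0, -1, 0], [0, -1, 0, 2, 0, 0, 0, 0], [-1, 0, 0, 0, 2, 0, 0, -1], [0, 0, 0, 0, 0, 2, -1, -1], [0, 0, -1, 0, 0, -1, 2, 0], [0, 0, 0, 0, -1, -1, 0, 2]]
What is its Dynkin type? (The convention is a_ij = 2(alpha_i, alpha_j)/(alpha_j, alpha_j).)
type A_8

The matrix has rank 8 with 2's on the diagonal. Reading the off-diagonal entries as Dynkin edges (a single edge where a_ij = a_ji = -1; a double or triple edge where a_ij * a_ji = 2 or 3), the diagram is a chain of 8 nodes with single edges (A_8). One simple-root ordering that puts it in standard form is (alpha_1, alpha_5, alpha_8, alpha_6, alpha_7, alpha_3, alpha_2, alpha_4). So the algebra is type A_8, i.e. sl(9).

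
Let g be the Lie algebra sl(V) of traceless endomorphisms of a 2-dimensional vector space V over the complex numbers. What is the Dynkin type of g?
A1

This is sl(2), which has dimension 2^2 - 1 = 3 and rank 2 - 1 = 1 (a Cartan subalgebra is the diagonal traceless matrices). In the classification of classical Lie algebras, the special linear algebra sl(n+1) has type A_n; here n = 1, so the Dynkin diagram is a chain of 1 nodes with single edges (A_1). Hence the type is A_1.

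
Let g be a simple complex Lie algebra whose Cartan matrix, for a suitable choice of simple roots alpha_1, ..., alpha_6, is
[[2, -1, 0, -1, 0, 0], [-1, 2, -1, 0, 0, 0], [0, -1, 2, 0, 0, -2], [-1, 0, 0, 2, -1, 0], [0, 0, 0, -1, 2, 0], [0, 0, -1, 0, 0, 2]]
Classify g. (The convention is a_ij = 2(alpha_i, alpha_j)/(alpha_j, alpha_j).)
The matrix has rank 6 with 2's on the diagonal. Reading the off-diagonal entries as Dynkin edges (a single edge where a_ij = a_ji = -1; a double or triple edge where a_ij * a_ji = 2 or 3), the diagram is a chain of 6 nodes with a double edge at one end; the terminal node there is the unique short simple root (B_6). One simple-root ordering that puts it in standard form is (alpha_5, alpha_4, alpha_1, alpha_2, alpha_3, alpha_6). So the algebra is type B_6, i.e. so(13).

type B_6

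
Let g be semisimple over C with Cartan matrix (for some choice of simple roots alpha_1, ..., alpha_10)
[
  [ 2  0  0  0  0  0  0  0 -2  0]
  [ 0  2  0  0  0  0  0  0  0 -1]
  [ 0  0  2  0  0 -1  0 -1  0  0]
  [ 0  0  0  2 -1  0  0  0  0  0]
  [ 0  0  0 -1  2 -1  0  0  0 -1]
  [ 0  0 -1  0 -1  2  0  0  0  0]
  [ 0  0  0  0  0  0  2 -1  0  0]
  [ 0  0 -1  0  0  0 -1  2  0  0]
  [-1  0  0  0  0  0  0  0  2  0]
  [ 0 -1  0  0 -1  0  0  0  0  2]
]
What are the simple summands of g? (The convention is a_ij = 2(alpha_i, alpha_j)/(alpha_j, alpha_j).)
B_2 (so(5)) + E_8

The diagram associated to this matrix has two connected components: the simple roots {alpha_1, alpha_9} form a chain of 2 nodes with a double edge at one end; the terminal node there is the unique short simple root (B_2), and {alpha_2, alpha_3, alpha_4, alpha_5, alpha_6, alpha_7, alpha_8, alpha_10} form a chain of 7 nodes with one extra node attached to the third node from one end (E_8). A semisimple Lie algebra decomposes uniquely as the direct sum of simple ideals, one per connected component of its Dynkin diagram, so g ≅ B_2 ⊕ E_8 (dimension 10 + 248 = 258).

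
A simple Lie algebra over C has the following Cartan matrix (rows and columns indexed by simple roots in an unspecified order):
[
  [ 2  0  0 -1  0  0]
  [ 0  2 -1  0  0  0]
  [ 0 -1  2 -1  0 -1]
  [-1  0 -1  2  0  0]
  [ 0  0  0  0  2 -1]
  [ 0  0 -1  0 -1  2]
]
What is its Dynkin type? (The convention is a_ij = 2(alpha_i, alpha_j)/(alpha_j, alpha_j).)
The matrix has rank 6 with 2's on the diagonal. Reading the off-diagonal entries as Dynkin edges (a single edge where a_ij = a_ji = -1; a double or triple edge where a_ij * a_ji = 2 or 3), the diagram is a chain of 5 nodes with one extra node attached to the third node from one end (E_6). One simple-root ordering that puts it in standard form is (alpha_5, alpha_2, alpha_6, alpha_3, alpha_4, alpha_1). So the algebra is type E_6.

E6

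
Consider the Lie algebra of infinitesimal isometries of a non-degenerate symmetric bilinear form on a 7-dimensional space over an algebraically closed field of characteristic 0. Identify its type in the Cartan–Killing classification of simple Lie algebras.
This is so(7) with 7 odd, which has dimension 7(7-1)/2 = 21 and rank (7-1)/2 = 3. In the classification of classical Lie algebras, the orthogonal algebra so(2n+1) in an odd number of variables has type B_n; here n = 3, so the Dynkin diagram is a chain of 3 nodes with a double edge at one end; the terminal node there is the unique short simple root (B_3). Hence the type is B_3.

B_3 (so(7))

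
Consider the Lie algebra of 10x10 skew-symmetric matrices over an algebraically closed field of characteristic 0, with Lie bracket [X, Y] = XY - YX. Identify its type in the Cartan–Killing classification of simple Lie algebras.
D_5 (so(10))

This is so(10) with 10 even, which has dimension 10(10-1)/2 = 45 and rank 10/2 = 5. In the classification of classical Lie algebras, the orthogonal algebra so(2n) in an even number of variables has type D_n; here n = 5, so the Dynkin diagram is a chain of 3 nodes with a fork of two nodes at one end (D_5). Hence the type is D_5.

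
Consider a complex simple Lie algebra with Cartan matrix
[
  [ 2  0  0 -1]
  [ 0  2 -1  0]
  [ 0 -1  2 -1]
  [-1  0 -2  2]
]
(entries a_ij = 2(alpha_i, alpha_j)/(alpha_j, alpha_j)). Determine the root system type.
The matrix has rank 4 with 2's on the diagonal. Reading the off-diagonal entries as Dynkin edges (a single edge where a_ij = a_ji = -1; a double or triple edge where a_ij * a_ji = 2 or 3), the diagram is a chain of 4 nodes with a double edge between the middle two (F_4). One simple-root ordering that puts it in standard form is (alpha_1, alpha_4, alpha_3, alpha_2). So the algebra is type F_4.

F_4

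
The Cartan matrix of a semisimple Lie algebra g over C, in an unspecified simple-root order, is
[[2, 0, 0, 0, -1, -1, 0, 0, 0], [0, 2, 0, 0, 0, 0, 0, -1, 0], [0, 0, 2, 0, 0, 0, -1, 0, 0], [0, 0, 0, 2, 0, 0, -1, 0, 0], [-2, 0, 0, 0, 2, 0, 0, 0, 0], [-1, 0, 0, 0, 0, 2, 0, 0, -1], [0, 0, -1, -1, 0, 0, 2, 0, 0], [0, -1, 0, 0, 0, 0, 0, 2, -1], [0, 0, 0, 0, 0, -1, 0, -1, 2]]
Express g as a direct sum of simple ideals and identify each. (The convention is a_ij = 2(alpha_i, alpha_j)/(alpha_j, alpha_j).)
The diagram associated to this matrix has two connected components: the simple roots {alpha_3, alpha_4, alpha_7} form a chain of 3 nodes with single edges (A_3), and {alpha_1, alpha_2, alpha_5, alpha_6, alpha_8, alpha_9} form a chain of 6 nodes with a double edge at one end; the terminal node there is the unique long simple root (C_6). A semisimple Lie algebra decomposes uniquely as the direct sum of simple ideals, one per connected component of its Dynkin diagram, so g ≅ A_3 ⊕ C_6 (dimension 15 + 78 = 93).

A_3 + C_6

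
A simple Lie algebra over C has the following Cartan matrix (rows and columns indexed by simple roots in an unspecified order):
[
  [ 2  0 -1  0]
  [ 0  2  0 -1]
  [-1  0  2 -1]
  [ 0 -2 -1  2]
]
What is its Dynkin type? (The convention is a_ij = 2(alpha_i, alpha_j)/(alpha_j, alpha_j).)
The matrix has rank 4 with 2's on the diagonal. Reading the off-diagonal entries as Dynkin edges (a single edge where a_ij = a_ji = -1; a double or triple edge where a_ij * a_ji = 2 or 3), the diagram is a chain of 4 nodes with a double edge at one end; the terminal node there is the unique short simple root (B_4). One simple-root ordering that puts it in standard form is (alpha_1, alpha_3, alpha_4, alpha_2). So the algebra is type B_4, i.e. so(9).

type B_4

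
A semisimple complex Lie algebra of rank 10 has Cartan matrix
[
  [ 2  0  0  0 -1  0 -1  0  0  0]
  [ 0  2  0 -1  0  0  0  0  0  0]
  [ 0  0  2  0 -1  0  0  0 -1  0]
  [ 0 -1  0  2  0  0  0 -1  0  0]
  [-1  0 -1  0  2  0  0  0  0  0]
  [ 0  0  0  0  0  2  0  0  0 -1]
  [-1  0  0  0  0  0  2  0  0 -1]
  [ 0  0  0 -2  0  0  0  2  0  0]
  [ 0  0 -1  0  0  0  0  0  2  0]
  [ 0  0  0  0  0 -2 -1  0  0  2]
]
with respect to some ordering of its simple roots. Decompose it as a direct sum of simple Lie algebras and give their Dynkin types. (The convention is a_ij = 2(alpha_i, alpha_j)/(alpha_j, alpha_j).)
type B_7 ⊕ type C_3

The diagram associated to this matrix has two connected components: the simple roots {alpha_1, alpha_3, alpha_5, alpha_6, alpha_7, alpha_9, alpha_10} form a chain of 7 nodes with a double edge at one end; the terminal node there is the unique short simple root (B_7), and {alpha_2, alpha_4, alpha_8} form a chain of 3 nodes with a double edge at one end; the terminal node there is the unique long simple root (C_3). A semisimple Lie algebra decomposes uniquely as the direct sum of simple ideals, one per connected component of its Dynkin diagram, so g ≅ B_7 ⊕ C_3 (dimension 105 + 21 = 126).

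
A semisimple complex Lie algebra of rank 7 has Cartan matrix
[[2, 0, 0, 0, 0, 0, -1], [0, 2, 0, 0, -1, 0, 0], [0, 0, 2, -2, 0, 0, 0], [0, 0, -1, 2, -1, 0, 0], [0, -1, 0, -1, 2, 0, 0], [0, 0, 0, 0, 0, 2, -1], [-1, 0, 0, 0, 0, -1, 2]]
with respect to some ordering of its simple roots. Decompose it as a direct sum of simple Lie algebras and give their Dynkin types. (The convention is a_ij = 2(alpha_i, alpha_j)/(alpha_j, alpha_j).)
A3 + C4

The diagram associated to this matrix has two connected components: the simple roots {alpha_1, alpha_6, alpha_7} form a chain of 3 nodes with single edges (A_3), and {alpha_2, alpha_3, alpha_4, alpha_5} form a chain of 4 nodes with a double edge at one end; the terminal node there is the unique long simple root (C_4). A semisimple Lie algebra decomposes uniquely as the direct sum of simple ideals, one per connected component of its Dynkin diagram, so g ≅ A_3 ⊕ C_4 (dimension 15 + 36 = 51).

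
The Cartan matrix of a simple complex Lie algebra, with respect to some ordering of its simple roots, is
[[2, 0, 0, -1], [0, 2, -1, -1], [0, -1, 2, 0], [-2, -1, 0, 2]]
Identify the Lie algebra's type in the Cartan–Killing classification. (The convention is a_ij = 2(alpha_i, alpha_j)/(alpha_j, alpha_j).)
type B_4

The matrix has rank 4 with 2's on the diagonal. Reading the off-diagonal entries as Dynkin edges (a single edge where a_ij = a_ji = -1; a double or triple edge where a_ij * a_ji = 2 or 3), the diagram is a chain of 4 nodes with a double edge at one end; the terminal node there is the unique short simple root (B_4). One simple-root ordering that puts it in standard form is (alpha_3, alpha_2, alpha_4, alpha_1). So the algebra is type B_4, i.e. so(9).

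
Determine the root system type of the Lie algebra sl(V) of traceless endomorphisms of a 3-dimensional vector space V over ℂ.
This is sl(3), which has dimension 3^2 - 1 = 8 and rank 3 - 1 = 2 (a Cartan subalgebra is the diagonal traceless matrices). In the classification of classical Lie algebras, the special linear algebra sl(n+1) has type A_n; here n = 2, so the Dynkin diagram is a chain of 2 nodes with single edges (A_2). Hence the type is A_2.

type A_2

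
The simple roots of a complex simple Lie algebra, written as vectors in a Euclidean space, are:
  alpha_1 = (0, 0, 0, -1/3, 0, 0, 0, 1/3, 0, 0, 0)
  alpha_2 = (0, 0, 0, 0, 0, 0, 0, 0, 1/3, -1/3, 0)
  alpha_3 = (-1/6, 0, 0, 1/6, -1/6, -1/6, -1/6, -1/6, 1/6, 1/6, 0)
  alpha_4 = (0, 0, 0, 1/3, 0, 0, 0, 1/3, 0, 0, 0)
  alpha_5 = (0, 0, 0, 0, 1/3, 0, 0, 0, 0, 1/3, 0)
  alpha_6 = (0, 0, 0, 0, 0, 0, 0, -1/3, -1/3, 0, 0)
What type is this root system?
E6

Compute the Cartan integers a_ij = 2(alpha_i, alpha_j)/(alpha_j, alpha_j); the resulting 6x6 Cartan matrix is
[[2, 0, -1, 0, 0, -1], [0, 2, 0, 0, -1, -1], [-1, 0, 2, 0, 0, 0], [0, 0, 0, 2, 0, -1], [0, -1, 0, 0, 2, 0], [-1, -1, 0, -1, 0, 2]].
All simple roots have the same length, so the diagram is simply laced. The associated Dynkin diagram is a chain of 5 nodes with one extra node attached to the third node from one end (E_6), so the type is E_6.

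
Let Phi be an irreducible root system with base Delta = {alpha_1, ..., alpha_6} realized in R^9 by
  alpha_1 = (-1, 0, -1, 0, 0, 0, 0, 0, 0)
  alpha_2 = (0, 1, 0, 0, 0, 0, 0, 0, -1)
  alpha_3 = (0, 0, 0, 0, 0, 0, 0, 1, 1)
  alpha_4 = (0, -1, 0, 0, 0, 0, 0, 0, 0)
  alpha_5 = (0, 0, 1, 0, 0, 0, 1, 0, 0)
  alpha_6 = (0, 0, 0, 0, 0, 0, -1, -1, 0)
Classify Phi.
Compute the Cartan integers a_ij = 2(alpha_i, alpha_j)/(alpha_j, alpha_j); the resulting 6x6 Cartan matrix is
[[2, 0, 0, 0, -1, 0], [0, 2, -1, -2, 0, 0], [0, -1, 2, 0, 0, -1], [0, -1, 0, 2, 0, 0], [-1, 0, 0, 0, 2, -1], [0, 0, -1, 0, -1, 2]].
The roots have two lengths (squared-length ratio 2:1); the short ones are alpha_{4}. The associated Dynkin diagram is a chain of 6 nodes with a double edge at one end; the terminal node there is the unique short simple root (B_6), so the type is B_6 (the algebra so(13)).

type B_6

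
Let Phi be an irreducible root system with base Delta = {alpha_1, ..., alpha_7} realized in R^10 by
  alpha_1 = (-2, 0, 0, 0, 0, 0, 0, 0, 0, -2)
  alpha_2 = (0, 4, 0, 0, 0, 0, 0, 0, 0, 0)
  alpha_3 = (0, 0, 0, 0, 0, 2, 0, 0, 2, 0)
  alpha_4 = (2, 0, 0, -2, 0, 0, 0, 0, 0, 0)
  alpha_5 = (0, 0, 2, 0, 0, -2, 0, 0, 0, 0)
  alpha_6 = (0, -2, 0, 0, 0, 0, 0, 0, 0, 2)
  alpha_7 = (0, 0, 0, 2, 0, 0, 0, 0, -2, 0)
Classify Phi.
C7

Compute the Cartan integers a_ij = 2(alpha_i, alpha_j)/(alpha_j, alpha_j); the resulting 7x7 Cartan matrix is
[[2, 0, 0, -1, 0, -1, 0], [0, 2, 0, 0, 0, -2, 0], [0, 0, 2, 0, -1, 0, -1], [-1, 0, 0, 2, 0, 0, -1], [0, 0, -1, 0, 2, 0, 0], [-1, -1, 0, 0, 0, 2, 0], [0, 0, -1, -1, 0, 0, 2]].
The roots have two lengths (squared-length ratio 2:1); the short ones are alpha_{1,3,4,5,6,7}. The associated Dynkin diagram is a chain of 7 nodes with a double edge at one end; the terminal node there is the unique long simple root (C_7), so the type is C_7 (the algebra sp(14)).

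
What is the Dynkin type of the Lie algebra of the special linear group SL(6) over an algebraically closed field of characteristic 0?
This is sl(6), which has dimension 6^2 - 1 = 35 and rank 6 - 1 = 5 (a Cartan subalgebra is the diagonal traceless matrices). In the classification of classical Lie algebras, the special linear algebra sl(n+1) has type A_n; here n = 5, so the Dynkin diagram is a chain of 5 nodes with single edges (A_5). Hence the type is A_5.

A_5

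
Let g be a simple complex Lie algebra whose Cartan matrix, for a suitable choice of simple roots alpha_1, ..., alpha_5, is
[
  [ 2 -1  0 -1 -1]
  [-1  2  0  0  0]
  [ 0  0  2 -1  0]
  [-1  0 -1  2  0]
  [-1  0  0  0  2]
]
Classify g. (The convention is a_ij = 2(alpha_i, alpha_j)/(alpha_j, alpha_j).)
The matrix has rank 5 with 2's on the diagonal. Reading the off-diagonal entries as Dynkin edges (a single edge where a_ij = a_ji = -1; a double or triple edge where a_ij * a_ji = 2 or 3), the diagram is a chain of 3 nodes with a fork of two nodes at one end (D_5). One simple-root ordering that puts it in standard form is (alpha_3, alpha_4, alpha_1, alpha_5, alpha_2). So the algebra is type D_5, i.e. so(10).

D_5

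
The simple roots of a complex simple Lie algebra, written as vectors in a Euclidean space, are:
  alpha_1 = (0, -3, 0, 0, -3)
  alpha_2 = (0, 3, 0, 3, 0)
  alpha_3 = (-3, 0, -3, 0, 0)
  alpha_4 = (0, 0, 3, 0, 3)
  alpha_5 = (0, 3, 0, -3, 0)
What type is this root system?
Compute the Cartan integers a_ij = 2(alpha_i, alpha_j)/(alpha_j, alpha_j); the resulting 5x5 Cartan matrix is
[[2, -1, 0, -1, -1], [-1, 2, 0, 0, 0], [0, 0, 2, -1, 0], [-1, 0, -1, 2, 0], [-1, 0, 0, 0, 2]].
All simple roots have the same length, so the diagram is simply laced. The associated Dynkin diagram is a chain of 3 nodes with a fork of two nodes at one end (D_5), so the type is D_5 (the algebra so(10)).

type D_5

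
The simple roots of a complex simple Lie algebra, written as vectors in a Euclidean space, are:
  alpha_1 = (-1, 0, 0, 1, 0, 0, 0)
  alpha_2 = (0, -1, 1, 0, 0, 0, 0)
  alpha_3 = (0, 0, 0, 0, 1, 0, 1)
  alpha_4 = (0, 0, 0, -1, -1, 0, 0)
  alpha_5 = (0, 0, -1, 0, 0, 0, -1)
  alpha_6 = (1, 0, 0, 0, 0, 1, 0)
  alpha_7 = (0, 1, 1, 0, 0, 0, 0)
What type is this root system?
Compute the Cartan integers a_ij = 2(alpha_i, alpha_j)/(alpha_j, alpha_j); the resulting 7x7 Cartan matrix is
[[2, 0, 0, -1, 0, -1, 0], [0, 2, 0, 0, -1, 0, 0], [0, 0, 2, -1, -1, 0, 0], [-1, 0, -1, 2, 0, 0, 0], [0, -1, -1, 0, 2, 0, -1], [-1, 0, 0, 0, 0, 2, 0], [0, 0, 0, 0, -1, 0, 2]].
All simple roots have the same length, so the diagram is simply laced. The associated Dynkin diagram is a chain of 5 nodes with a fork of two nodes at one end (D_7), so the type is D_7 (the algebra so(14)).

D_7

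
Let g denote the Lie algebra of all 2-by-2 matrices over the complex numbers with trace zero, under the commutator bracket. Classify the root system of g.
A_1

This is sl(2), which has dimension 2^2 - 1 = 3 and rank 2 - 1 = 1 (a Cartan subalgebra is the diagonal traceless matrices). In the classification of classical Lie algebras, the special linear algebra sl(n+1) has type A_n; here n = 1, so the Dynkin diagram is a chain of 1 nodes with single edges (A_1). Hence the type is A_1.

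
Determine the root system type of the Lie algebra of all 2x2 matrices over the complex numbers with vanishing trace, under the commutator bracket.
A_1

This is sl(2), which has dimension 2^2 - 1 = 3 and rank 2 - 1 = 1 (a Cartan subalgebra is the diagonal traceless matrices). In the classification of classical Lie algebras, the special linear algebra sl(n+1) has type A_n; here n = 1, so the Dynkin diagram is a chain of 1 nodes with single edges (A_1). Hence the type is A_1.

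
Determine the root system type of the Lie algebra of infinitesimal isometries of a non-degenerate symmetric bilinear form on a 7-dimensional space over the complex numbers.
B_3

This is so(7) with 7 odd, which has dimension 7(7-1)/2 = 21 and rank (7-1)/2 = 3. In the classification of classical Lie algebras, the orthogonal algebra so(2n+1) in an odd number of variables has type B_n; here n = 3, so the Dynkin diagram is a chain of 3 nodes with a double edge at one end; the terminal node there is the unique short simple root (B_3). Hence the type is B_3.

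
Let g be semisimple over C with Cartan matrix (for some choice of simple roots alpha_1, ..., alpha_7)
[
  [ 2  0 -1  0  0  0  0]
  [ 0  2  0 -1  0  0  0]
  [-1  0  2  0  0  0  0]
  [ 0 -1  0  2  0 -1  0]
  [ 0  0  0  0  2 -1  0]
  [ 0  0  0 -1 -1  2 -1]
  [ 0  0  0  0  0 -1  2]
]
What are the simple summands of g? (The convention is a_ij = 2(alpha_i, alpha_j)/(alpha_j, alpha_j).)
A2 + D5

The diagram associated to this matrix has two connected components: the simple roots {alpha_1, alpha_3} form a chain of 2 nodes with single edges (A_2), and {alpha_2, alpha_4, alpha_5, alpha_6, alpha_7} form a chain of 3 nodes with a fork of two nodes at one end (D_5). A semisimple Lie algebra decomposes uniquely as the direct sum of simple ideals, one per connected component of its Dynkin diagram, so g ≅ A_2 ⊕ D_5 (dimension 8 + 45 = 53).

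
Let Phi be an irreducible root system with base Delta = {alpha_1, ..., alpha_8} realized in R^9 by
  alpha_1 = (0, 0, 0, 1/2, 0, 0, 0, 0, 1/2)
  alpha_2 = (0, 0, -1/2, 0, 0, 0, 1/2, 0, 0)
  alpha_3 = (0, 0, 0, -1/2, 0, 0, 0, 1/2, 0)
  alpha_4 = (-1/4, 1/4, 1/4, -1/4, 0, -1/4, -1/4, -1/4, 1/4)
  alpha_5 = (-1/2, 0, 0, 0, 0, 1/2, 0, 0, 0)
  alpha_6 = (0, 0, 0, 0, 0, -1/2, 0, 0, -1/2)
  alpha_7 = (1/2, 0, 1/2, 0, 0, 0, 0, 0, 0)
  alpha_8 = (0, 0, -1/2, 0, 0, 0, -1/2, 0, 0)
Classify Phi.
type E_8

Compute the Cartan integers a_ij = 2(alpha_i, alpha_j)/(alpha_j, alpha_j); the resulting 8x8 Cartan matrix is
[[2, 0, -1, 0, 0, -1, 0, 0], [0, 2, 0, -1, 0, 0, -1, 0], [-1, 0, 2, 0, 0, 0, 0, 0], [0, -1, 0, 2, 0, 0, 0, 0], [0, 0, 0, 0, 2, -1, -1, 0], [-1, 0, 0, 0, -1, 2, 0, 0], [0, -1, 0, 0, -1, 0, 2, -1], [0, 0, 0, 0, 0, 0, -1, 2]].
All simple roots have the same length, so the diagram is simply laced. The associated Dynkin diagram is a chain of 7 nodes with one extra node attached to the third node from one end (E_8), so the type is E_8.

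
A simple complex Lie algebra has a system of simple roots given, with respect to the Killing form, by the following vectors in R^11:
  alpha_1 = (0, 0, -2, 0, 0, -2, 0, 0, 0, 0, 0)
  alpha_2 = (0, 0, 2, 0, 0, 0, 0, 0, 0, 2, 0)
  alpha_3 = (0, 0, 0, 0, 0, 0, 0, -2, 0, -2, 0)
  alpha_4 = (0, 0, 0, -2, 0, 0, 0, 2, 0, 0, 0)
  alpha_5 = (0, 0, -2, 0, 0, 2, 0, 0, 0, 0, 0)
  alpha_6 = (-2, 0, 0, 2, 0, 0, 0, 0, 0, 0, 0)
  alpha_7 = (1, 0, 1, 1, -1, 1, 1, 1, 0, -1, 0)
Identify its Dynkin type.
E7

Compute the Cartan integers a_ij = 2(alpha_i, alpha_j)/(alpha_j, alpha_j); the resulting 7x7 Cartan matrix is
[[2, -1, 0, 0, 0, 0, -1], [-1, 2, -1, 0, -1, 0, 0], [0, -1, 2, -1, 0, 0, 0], [0, 0, -1, 2, 0, -1, 0], [0, -1, 0, 0, 2, 0, 0], [0, 0, 0, -1, 0, 2, 0], [-1, 0, 0, 0, 0, 0, 2]].
All simple roots have the same length, so the diagram is simply laced. The associated Dynkin diagram is a chain of 6 nodes with one extra node attached to the third node from one end (E_7), so the type is E_7.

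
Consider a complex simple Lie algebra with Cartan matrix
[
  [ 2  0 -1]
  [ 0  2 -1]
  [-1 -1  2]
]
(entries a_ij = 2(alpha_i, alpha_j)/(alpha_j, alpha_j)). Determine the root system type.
A_3 (sl(4))

The matrix has rank 3 with 2's on the diagonal. Reading the off-diagonal entries as Dynkin edges (a single edge where a_ij = a_ji = -1; a double or triple edge where a_ij * a_ji = 2 or 3), the diagram is a chain of 3 nodes with single edges (A_3). One simple-root ordering that puts it in standard form is (alpha_2, alpha_3, alpha_1). So the algebra is type A_3, i.e. sl(4).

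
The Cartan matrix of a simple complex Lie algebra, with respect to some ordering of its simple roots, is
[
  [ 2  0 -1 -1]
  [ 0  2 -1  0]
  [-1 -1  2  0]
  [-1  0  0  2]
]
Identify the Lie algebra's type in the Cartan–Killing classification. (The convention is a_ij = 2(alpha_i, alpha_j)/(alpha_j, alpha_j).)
The matrix has rank 4 with 2's on the diagonal. Reading the off-diagonal entries as Dynkin edges (a single edge where a_ij = a_ji = -1; a double or triple edge where a_ij * a_ji = 2 or 3), the diagram is a chain of 4 nodes with single edges (A_4). One simple-root ordering that puts it in standard form is (alpha_4, alpha_1, alpha_3, alpha_2). So the algebra is type A_4, i.e. sl(5).

A_4 (sl(5))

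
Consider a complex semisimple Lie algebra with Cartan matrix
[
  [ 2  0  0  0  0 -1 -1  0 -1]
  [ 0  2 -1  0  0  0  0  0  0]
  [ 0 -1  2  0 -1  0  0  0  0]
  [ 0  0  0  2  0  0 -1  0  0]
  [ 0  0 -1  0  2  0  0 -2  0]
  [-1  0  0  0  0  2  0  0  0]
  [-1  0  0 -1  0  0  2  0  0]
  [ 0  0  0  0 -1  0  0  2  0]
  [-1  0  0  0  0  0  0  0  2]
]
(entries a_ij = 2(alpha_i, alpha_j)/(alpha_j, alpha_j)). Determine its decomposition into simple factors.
B4 ⊕ D5

The diagram associated to this matrix has two connected components: the simple roots {alpha_2, alpha_3, alpha_5, alpha_8} form a chain of 4 nodes with a double edge at one end; the terminal node there is the unique short simple root (B_4), and {alpha_1, alpha_4, alpha_6, alpha_7, alpha_9} form a chain of 3 nodes with a fork of two nodes at one end (D_5). A semisimple Lie algebra decomposes uniquely as the direct sum of simple ideals, one per connected component of its Dynkin diagram, so g ≅ B_4 ⊕ D_5 (dimension 36 + 45 = 81).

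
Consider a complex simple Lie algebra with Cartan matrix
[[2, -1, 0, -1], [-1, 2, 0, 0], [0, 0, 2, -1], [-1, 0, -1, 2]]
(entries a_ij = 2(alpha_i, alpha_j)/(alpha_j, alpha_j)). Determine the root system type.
A4

The matrix has rank 4 with 2's on the diagonal. Reading the off-diagonal entries as Dynkin edges (a single edge where a_ij = a_ji = -1; a double or triple edge where a_ij * a_ji = 2 or 3), the diagram is a chain of 4 nodes with single edges (A_4). One simple-root ordering that puts it in standard form is (alpha_2, alpha_1, alpha_4, alpha_3). So the algebra is type A_4, i.e. sl(5).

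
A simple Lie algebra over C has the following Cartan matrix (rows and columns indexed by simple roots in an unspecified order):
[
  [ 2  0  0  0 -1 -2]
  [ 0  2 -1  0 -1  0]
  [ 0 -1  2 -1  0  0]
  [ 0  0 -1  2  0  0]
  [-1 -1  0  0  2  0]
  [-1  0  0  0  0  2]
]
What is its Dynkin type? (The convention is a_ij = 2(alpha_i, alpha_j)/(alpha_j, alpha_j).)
type B_6

The matrix has rank 6 with 2's on the diagonal. Reading the off-diagonal entries as Dynkin edges (a single edge where a_ij = a_ji = -1; a double or triple edge where a_ij * a_ji = 2 or 3), the diagram is a chain of 6 nodes with a double edge at one end; the terminal node there is the unique short simple root (B_6). One simple-root ordering that puts it in standard form is (alpha_4, alpha_3, alpha_2, alpha_5, alpha_1, alpha_6). So the algebra is type B_6, i.e. so(13).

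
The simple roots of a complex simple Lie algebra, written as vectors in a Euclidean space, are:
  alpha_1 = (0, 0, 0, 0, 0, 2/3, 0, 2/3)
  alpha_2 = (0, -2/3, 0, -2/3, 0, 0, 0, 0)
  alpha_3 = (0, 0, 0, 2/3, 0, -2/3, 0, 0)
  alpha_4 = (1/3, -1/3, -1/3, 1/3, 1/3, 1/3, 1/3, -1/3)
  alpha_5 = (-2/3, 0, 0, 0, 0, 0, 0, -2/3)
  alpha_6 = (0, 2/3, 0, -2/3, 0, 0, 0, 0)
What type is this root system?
Compute the Cartan integers a_ij = 2(alpha_i, alpha_j)/(alpha_j, alpha_j); the resulting 6x6 Cartan matrix is
[[2, 0, -1, 0, -1, 0], [0, 2, -1, 0, 0, 0], [-1, -1, 2, 0, 0, -1], [0, 0, 0, 2, 0, -1], [-1, 0, 0, 0, 2, 0], [0, 0, -1, -1, 0, 2]].
All simple roots have the same length, so the diagram is simply laced. The associated Dynkin diagram is a chain of 5 nodes with one extra node attached to the third node from one end (E_6), so the type is E_6.

E_6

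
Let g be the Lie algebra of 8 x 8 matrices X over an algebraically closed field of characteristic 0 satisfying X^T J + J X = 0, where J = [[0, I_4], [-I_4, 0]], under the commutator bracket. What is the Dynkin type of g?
C4

This is sp(8), which has dimension 8(8+1)/2 = 36 and rank 8/2 = 4. In the classification of classical Lie algebras, the symplectic algebra sp(2n) has type C_n; here n = 4, so the Dynkin diagram is a chain of 4 nodes with a double edge at one end; the terminal node there is the unique long simple root (C_4). Hence the type is C_4.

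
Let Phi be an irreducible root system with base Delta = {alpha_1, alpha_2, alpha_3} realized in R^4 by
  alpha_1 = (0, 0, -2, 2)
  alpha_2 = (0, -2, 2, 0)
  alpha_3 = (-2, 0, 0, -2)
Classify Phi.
type A_3

Compute the Cartan integers a_ij = 2(alpha_i, alpha_j)/(alpha_j, alpha_j); the resulting 3x3 Cartan matrix is
[[2, -1, -1], [-1, 2, 0], [-1, 0, 2]].
All simple roots have the same length, so the diagram is simply laced. The associated Dynkin diagram is a chain of 3 nodes with single edges (A_3), so the type is A_3 (the algebra sl(4)).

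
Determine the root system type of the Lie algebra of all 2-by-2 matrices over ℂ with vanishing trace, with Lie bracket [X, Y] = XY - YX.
A_1

This is sl(2), which has dimension 2^2 - 1 = 3 and rank 2 - 1 = 1 (a Cartan subalgebra is the diagonal traceless matrices). In the classification of classical Lie algebras, the special linear algebra sl(n+1) has type A_n; here n = 1, so the Dynkin diagram is a chain of 1 nodes with single edges (A_1). Hence the type is A_1.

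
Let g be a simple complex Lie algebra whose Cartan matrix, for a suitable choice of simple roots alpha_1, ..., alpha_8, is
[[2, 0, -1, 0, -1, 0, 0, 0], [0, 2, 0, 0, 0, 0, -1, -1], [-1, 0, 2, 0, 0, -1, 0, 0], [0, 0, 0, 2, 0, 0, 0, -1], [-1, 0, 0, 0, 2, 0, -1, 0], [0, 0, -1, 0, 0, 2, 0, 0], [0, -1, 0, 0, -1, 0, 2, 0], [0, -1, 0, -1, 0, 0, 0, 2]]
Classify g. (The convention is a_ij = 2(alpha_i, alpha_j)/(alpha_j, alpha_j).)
The matrix has rank 8 with 2's on the diagonal. Reading the off-diagonal entries as Dynkin edges (a single edge where a_ij = a_ji = -1; a double or triple edge where a_ij * a_ji = 2 or 3), the diagram is a chain of 8 nodes with single edges (A_8). One simple-root ordering that puts it in standard form is (alpha_4, alpha_8, alpha_2, alpha_7, alpha_5, alpha_1, alpha_3, alpha_6). So the algebra is type A_8, i.e. sl(9).

type A_8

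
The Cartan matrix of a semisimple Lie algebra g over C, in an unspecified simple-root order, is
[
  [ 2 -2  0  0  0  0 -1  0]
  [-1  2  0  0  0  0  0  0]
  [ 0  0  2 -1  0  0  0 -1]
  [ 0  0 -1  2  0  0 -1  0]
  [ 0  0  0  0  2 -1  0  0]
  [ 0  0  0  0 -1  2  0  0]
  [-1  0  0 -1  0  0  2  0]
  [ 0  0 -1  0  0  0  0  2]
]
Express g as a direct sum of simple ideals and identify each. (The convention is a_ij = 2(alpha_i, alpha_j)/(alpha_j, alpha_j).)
A_2 (sl(3)) + B_6 (so(13))

The diagram associated to this matrix has two connected components: the simple roots {alpha_5, alpha_6} form a chain of 2 nodes with single edges (A_2), and {alpha_1, alpha_2, alpha_3, alpha_4, alpha_7, alpha_8} form a chain of 6 nodes with a double edge at one end; the terminal node there is the unique short simple root (B_6). A semisimple Lie algebra decomposes uniquely as the direct sum of simple ideals, one per connected component of its Dynkin diagram, so g ≅ A_2 ⊕ B_6 (dimension 8 + 78 = 86).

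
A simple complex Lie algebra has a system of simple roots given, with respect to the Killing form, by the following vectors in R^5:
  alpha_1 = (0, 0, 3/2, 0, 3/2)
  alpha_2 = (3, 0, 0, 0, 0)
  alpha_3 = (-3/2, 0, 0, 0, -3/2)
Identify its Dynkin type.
type C_3

Compute the Cartan integers a_ij = 2(alpha_i, alpha_j)/(alpha_j, alpha_j); the resulting 3x3 Cartan matrix is
[[2, 0, -1], [0, 2, -2], [-1, -1, 2]].
The roots have two lengths (squared-length ratio 2:1); the short ones are alpha_{1,3}. The associated Dynkin diagram is a chain of 3 nodes with a double edge at one end; the terminal node there is the unique long simple root (C_3), so the type is C_3 (the algebra sp(6)).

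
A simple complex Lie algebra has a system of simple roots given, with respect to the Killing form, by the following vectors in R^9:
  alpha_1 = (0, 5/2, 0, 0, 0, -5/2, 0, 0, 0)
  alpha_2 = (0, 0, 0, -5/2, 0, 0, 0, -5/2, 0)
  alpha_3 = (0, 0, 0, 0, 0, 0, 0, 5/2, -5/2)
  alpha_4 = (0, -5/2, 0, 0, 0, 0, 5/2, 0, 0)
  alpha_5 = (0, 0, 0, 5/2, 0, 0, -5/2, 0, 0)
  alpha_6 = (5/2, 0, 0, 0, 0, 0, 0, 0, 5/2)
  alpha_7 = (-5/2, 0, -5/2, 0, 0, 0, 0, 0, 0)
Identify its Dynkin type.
Compute the Cartan integers a_ij = 2(alpha_i, alpha_j)/(alpha_j, alpha_j); the resulting 7x7 Cartan matrix is
[[2, 0, 0, -1, 0, 0, 0], [0, 2, -1, 0, -1, 0, 0], [0, -1, 2, 0, 0, -1, 0], [-1, 0, 0, 2, -1, 0, 0], [0, -1, 0, -1, 2, 0, 0], [0, 0, -1, 0, 0, 2, -1], [0, 0, 0, 0, 0, -1, 2]].
All simple roots have the same length, so the diagram is simply laced. The associated Dynkin diagram is a chain of 7 nodes with single edges (A_7), so the type is A_7 (the algebra sl(8)).

A7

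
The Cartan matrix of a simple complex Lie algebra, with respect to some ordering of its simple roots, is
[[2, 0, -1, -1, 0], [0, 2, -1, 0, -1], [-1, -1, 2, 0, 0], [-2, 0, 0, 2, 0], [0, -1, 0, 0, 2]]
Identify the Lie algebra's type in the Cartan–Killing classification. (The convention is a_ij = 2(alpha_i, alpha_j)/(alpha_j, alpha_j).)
type C_5

The matrix has rank 5 with 2's on the diagonal. Reading the off-diagonal entries as Dynkin edges (a single edge where a_ij = a_ji = -1; a double or triple edge where a_ij * a_ji = 2 or 3), the diagram is a chain of 5 nodes with a double edge at one end; the terminal node there is the unique long simple root (C_5). One simple-root ordering that puts it in standard form is (alpha_5, alpha_2, alpha_3, alpha_1, alpha_4). So the algebra is type C_5, i.e. sp(10).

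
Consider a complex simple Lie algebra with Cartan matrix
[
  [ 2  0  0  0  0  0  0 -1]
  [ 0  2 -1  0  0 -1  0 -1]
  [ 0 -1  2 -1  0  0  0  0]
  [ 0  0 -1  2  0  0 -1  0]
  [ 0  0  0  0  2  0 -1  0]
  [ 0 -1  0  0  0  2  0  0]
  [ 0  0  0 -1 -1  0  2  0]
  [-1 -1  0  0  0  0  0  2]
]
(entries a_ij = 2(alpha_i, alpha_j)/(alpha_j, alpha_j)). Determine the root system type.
The matrix has rank 8 with 2's on the diagonal. Reading the off-diagonal entries as Dynkin edges (a single edge where a_ij = a_ji = -1; a double or triple edge where a_ij * a_ji = 2 or 3), the diagram is a chain of 7 nodes with one extra node attached to the third node from one end (E_8). One simple-root ordering that puts it in standard form is (alpha_1, alpha_6, alpha_8, alpha_2, alpha_3, alpha_4, alpha_7, alpha_5). So the algebra is type E_8.

E_8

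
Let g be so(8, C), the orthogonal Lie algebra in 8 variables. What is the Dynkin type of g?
type D_4

This is so(8) with 8 even, which has dimension 8(8-1)/2 = 28 and rank 8/2 = 4. In the classification of classical Lie algebras, the orthogonal algebra so(2n) in an even number of variables has type D_n; here n = 4, so the Dynkin diagram is a chain of 2 nodes with a fork of two nodes at one end (D_4). Hence the type is D_4.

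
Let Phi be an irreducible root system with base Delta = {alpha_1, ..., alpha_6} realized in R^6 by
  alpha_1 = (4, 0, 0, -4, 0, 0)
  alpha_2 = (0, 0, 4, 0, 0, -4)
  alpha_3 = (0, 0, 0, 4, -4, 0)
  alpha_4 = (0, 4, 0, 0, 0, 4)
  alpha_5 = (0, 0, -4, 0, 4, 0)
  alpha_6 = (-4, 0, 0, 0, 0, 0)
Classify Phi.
Compute the Cartan integers a_ij = 2(alpha_i, alpha_j)/(alpha_j, alpha_j); the resulting 6x6 Cartan matrix is
[[2, 0, -1, 0, 0, -2], [0, 2, 0, -1, -1, 0], [-1, 0, 2, 0, -1, 0], [0, -1, 0, 2, 0, 0], [0, -1, -1, 0, 2, 0], [-1, 0, 0, 0, 0, 2]].
The roots have two lengths (squared-length ratio 2:1); the short ones are alpha_{6}. The associated Dynkin diagram is a chain of 6 nodes with a double edge at one end; the terminal node there is the unique short simple root (B_6), so the type is B_6 (the algebra so(13)).

B6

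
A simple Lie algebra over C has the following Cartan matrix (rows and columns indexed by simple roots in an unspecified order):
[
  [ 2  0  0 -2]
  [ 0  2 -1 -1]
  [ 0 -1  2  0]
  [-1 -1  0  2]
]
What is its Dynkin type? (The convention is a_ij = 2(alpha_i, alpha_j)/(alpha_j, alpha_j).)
The matrix has rank 4 with 2's on the diagonal. Reading the off-diagonal entries as Dynkin edges (a single edge where a_ij = a_ji = -1; a double or triple edge where a_ij * a_ji = 2 or 3), the diagram is a chain of 4 nodes with a double edge at one end; the terminal node there is the unique long simple root (C_4). One simple-root ordering that puts it in standard form is (alpha_3, alpha_2, alpha_4, alpha_1). So the algebra is type C_4, i.e. sp(8).

C_4 (sp(8))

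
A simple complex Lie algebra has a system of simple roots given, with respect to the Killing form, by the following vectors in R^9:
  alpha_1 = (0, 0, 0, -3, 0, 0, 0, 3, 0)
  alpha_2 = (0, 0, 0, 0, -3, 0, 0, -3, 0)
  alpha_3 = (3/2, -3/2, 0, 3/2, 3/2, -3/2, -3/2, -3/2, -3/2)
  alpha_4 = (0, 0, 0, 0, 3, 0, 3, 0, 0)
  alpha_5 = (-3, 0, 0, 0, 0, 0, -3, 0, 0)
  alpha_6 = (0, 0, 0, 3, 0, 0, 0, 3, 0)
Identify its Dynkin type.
E_6

Compute the Cartan integers a_ij = 2(alpha_i, alpha_j)/(alpha_j, alpha_j); the resulting 6x6 Cartan matrix is
[[2, -1, -1, 0, 0, 0], [-1, 2, 0, -1, 0, -1], [-1, 0, 2, 0, 0, 0], [0, -1, 0, 2, -1, 0], [0, 0, 0, -1, 2, 0], [0, -1, 0, 0, 0, 2]].
All simple roots have the same length, so the diagram is simply laced. The associated Dynkin diagram is a chain of 5 nodes with one extra node attached to the third node from one end (E_6), so the type is E_6.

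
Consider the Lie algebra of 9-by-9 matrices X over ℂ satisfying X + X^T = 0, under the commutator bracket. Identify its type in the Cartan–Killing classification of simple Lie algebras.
This is so(9) with 9 odd, which has dimension 9(9-1)/2 = 36 and rank (9-1)/2 = 4. In the classification of classical Lie algebras, the orthogonal algebra so(2n+1) in an odd number of variables has type B_n; here n = 4, so the Dynkin diagram is a chain of 4 nodes with a double edge at one end; the terminal node there is the unique short simple root (B_4). Hence the type is B_4.

type B_4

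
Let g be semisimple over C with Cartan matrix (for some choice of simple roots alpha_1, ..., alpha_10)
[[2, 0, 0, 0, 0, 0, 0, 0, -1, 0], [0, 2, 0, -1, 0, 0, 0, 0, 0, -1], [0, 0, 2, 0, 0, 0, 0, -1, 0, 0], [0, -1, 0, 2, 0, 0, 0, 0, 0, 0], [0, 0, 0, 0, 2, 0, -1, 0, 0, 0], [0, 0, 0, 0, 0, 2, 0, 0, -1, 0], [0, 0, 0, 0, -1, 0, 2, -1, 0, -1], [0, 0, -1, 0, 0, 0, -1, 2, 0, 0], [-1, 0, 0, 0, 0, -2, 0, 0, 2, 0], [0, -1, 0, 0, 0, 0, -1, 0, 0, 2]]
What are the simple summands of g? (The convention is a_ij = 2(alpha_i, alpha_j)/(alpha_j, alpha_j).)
The diagram associated to this matrix has two connected components: the simple roots {alpha_1, alpha_6, alpha_9} form a chain of 3 nodes with a double edge at one end; the terminal node there is the unique short simple root (B_3), and {alpha_2, alpha_3, alpha_4, alpha_5, alpha_7, alpha_8, alpha_10} form a chain of 6 nodes with one extra node attached to the third node from one end (E_7). A semisimple Lie algebra decomposes uniquely as the direct sum of simple ideals, one per connected component of its Dynkin diagram, so g ≅ B_3 ⊕ E_7 (dimension 21 + 133 = 154).

B_3 (so(7)) ⊕ E_7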